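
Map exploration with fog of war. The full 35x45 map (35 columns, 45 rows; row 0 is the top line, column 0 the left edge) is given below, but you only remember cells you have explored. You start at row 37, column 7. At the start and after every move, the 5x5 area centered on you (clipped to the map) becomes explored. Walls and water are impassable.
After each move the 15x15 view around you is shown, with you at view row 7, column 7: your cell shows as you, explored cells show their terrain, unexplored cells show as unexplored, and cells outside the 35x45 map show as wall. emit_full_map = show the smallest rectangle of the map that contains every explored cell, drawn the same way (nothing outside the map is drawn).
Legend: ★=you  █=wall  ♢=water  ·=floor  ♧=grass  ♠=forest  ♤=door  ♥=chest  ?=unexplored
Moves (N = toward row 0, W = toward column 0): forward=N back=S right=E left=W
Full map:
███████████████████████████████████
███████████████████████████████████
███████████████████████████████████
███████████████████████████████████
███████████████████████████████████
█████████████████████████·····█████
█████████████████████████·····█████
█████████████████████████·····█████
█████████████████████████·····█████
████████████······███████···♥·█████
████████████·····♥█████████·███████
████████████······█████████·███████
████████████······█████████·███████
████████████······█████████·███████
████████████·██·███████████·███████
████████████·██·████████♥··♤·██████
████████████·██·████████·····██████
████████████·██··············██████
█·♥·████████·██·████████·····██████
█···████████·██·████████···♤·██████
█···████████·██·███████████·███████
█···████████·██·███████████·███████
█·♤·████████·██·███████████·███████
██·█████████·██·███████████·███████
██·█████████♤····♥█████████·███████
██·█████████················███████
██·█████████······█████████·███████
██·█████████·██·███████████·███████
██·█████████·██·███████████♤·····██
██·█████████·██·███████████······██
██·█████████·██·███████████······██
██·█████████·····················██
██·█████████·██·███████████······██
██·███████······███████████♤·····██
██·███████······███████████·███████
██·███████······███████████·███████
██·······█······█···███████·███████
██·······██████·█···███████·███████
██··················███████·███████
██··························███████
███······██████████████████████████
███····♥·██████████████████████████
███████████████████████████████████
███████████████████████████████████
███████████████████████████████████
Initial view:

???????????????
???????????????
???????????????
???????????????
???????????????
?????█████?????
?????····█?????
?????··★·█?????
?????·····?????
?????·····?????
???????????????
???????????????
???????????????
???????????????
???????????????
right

???????????????
???????????????
???????????????
???????????????
???????????????
????█████·?????
????····█·?????
????···★██?????
????······?????
????······?????
???????????????
???????????????
???????????????
???????????????
???????????????

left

???????????????
???????????????
???????????????
???????????????
???????????????
?????█████·????
?????····█·????
?????··★·██????
?????······????
?????······????
???????????????
???????????????
???????????????
???????????????
???????????????

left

█??????????????
█??????????????
█??????????????
█??????????????
█??????????????
█????██████·???
█????·····█·???
█????··★··██???
█????·······???
█????·······???
█??????????????
█??????????????
█??????????????
█??????????????
█??????????????

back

█??????????????
█??????????????
█??????????????
█??????????????
█????██████·???
█????·····█·???
█????·····██???
█????··★····???
█????·······???
█????·····?????
█??????????????
█??????????????
█??????????????
█??????????????
███████████████

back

█??????????????
█??????????????
█??????????????
█????██████·???
█????·····█·???
█????·····██???
█????·······???
█????··★····???
█????·····?????
█????···♥·?????
█??????????????
█??????????????
█??????????????
███████████████
███████████████

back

█??????????????
█??????????????
█????██████·???
█????·····█·???
█????·····██???
█????·······???
█????·······???
█????··★··?????
█????···♥·?????
█????█████?????
█??????????????
█??????????????
███████████████
███████████████
███████████████

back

█??????????????
█????██████·???
█????·····█·???
█????·····██???
█????·······???
█????·······???
█????·····?????
█????··★♥·?????
█????█████?????
█????█████?????
█??????????????
███████████████
███████████████
███████████████
███████████████

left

██?????????????
██????██████·??
██????·····█·??
██????·····██??
██????·······??
██???········??
██???······????
██???··★·♥·????
██???██████????
██???██████????
██?????????????
███████████████
███████████████
███████████████
███████████████

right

█??????????????
█????██████·???
█????·····█·???
█????·····██???
█????·······???
█???········???
█???······?????
█???···★♥·?????
█???██████?????
█???██████?????
█??????????????
███████████████
███████████████
███████████████
███████████████

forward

█??????????????
█??????????????
█????██████·???
█????·····█·???
█????·····██???
█????·······???
█???········???
█???···★··?????
█???····♥·?????
█???██████?????
█???██████?????
█??????????????
███████████████
███████████████
███████████████

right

???????????????
???????????????
????██████·????
????·····█·????
????·····██????
????·······????
???········????
???····★·█?????
???····♥·█?????
???███████?????
???██████??????
???????????????
███████████████
███████████████
███████████████

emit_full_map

?██████·
?·····█·
?·····██
?·······
········
····★·█?
····♥·█?
███████?
██████??

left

█??????????????
█??????????????
█????██████·???
█????·····█·???
█????·····██???
█????·······???
█???········???
█???···★··█????
█???····♥·█????
█???███████????
█???██████?????
█??????????????
███████████████
███████████████
███████████████

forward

█??????????????
█??????????????
█??????????????
█????██████·???
█????·····█·???
█????·····██???
█????·······???
█???···★····???
█???······█????
█???····♥·█????
█???███████????
█???██████?????
█??????????????
███████████████
███████████████

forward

█??????????????
█??????????????
█??????????????
█??????????????
█????██████·???
█????·····█·???
█????·····██???
█????··★····???
█???········???
█???······█????
█???····♥·█????
█???███████????
█???██████?????
█??????????????
███████████████

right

???????????????
???????????????
???????????????
???????????????
????██████·????
????·····█·????
????·····██????
????···★···????
???········????
???······█?????
???····♥·█?????
???███████?????
???██████??????
???????????????
███████████████

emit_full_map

?██████·
?·····█·
?·····██
?···★···
········
······█?
····♥·█?
███████?
██████??


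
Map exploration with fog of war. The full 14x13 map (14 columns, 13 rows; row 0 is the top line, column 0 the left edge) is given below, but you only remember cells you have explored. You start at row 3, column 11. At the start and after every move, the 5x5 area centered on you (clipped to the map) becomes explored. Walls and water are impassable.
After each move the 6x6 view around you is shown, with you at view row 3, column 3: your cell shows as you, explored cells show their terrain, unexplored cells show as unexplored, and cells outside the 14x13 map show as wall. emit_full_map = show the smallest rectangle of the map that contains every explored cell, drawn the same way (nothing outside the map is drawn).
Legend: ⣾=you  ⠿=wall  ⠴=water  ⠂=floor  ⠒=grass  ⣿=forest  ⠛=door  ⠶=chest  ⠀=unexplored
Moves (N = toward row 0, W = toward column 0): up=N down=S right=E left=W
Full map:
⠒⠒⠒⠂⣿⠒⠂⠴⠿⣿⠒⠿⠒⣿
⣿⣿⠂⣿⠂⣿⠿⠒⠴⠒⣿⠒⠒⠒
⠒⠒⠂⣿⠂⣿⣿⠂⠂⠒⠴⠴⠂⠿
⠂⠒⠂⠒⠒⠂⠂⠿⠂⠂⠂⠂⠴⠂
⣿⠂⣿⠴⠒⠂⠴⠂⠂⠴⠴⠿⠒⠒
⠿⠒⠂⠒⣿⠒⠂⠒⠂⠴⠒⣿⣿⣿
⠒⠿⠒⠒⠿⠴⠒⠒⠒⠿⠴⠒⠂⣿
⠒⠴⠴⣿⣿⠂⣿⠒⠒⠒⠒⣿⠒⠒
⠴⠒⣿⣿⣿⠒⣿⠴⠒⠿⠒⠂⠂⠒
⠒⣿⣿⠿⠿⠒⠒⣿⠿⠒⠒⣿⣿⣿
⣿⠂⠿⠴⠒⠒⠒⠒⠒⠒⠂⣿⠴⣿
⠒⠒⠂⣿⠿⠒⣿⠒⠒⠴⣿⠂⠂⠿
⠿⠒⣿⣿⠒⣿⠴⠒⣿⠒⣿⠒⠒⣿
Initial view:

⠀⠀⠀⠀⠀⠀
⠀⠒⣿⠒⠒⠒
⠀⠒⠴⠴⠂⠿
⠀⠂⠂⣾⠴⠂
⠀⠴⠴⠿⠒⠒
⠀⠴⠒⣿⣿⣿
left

⠀⠀⠀⠀⠀⠀
⠀⠴⠒⣿⠒⠒
⠀⠂⠒⠴⠴⠂
⠀⠂⠂⣾⠂⠴
⠀⠂⠴⠴⠿⠒
⠀⠂⠴⠒⣿⣿

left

⠀⠀⠀⠀⠀⠀
⠀⠒⠴⠒⣿⠒
⠀⠂⠂⠒⠴⠴
⠀⠿⠂⣾⠂⠂
⠀⠂⠂⠴⠴⠿
⠀⠒⠂⠴⠒⣿

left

⠀⠀⠀⠀⠀⠀
⠀⠿⠒⠴⠒⣿
⠀⣿⠂⠂⠒⠴
⠀⠂⠿⣾⠂⠂
⠀⠴⠂⠂⠴⠴
⠀⠂⠒⠂⠴⠒

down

⠀⠿⠒⠴⠒⣿
⠀⣿⠂⠂⠒⠴
⠀⠂⠿⠂⠂⠂
⠀⠴⠂⣾⠴⠴
⠀⠂⠒⠂⠴⠒
⠀⠒⠒⠒⠿⠴

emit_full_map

⠿⠒⠴⠒⣿⠒⠒⠒
⣿⠂⠂⠒⠴⠴⠂⠿
⠂⠿⠂⠂⠂⠂⠴⠂
⠴⠂⣾⠴⠴⠿⠒⠒
⠂⠒⠂⠴⠒⣿⣿⣿
⠒⠒⠒⠿⠴⠀⠀⠀

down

⠀⣿⠂⠂⠒⠴
⠀⠂⠿⠂⠂⠂
⠀⠴⠂⠂⠴⠴
⠀⠂⠒⣾⠴⠒
⠀⠒⠒⠒⠿⠴
⠀⣿⠒⠒⠒⠒

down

⠀⠂⠿⠂⠂⠂
⠀⠴⠂⠂⠴⠴
⠀⠂⠒⠂⠴⠒
⠀⠒⠒⣾⠿⠴
⠀⣿⠒⠒⠒⠒
⠀⣿⠴⠒⠿⠒

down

⠀⠴⠂⠂⠴⠴
⠀⠂⠒⠂⠴⠒
⠀⠒⠒⠒⠿⠴
⠀⣿⠒⣾⠒⠒
⠀⣿⠴⠒⠿⠒
⠀⠒⣿⠿⠒⠒

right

⠴⠂⠂⠴⠴⠿
⠂⠒⠂⠴⠒⣿
⠒⠒⠒⠿⠴⠒
⣿⠒⠒⣾⠒⣿
⣿⠴⠒⠿⠒⠂
⠒⣿⠿⠒⠒⣿

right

⠂⠂⠴⠴⠿⠒
⠒⠂⠴⠒⣿⣿
⠒⠒⠿⠴⠒⠂
⠒⠒⠒⣾⣿⠒
⠴⠒⠿⠒⠂⠂
⣿⠿⠒⠒⣿⣿

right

⠂⠴⠴⠿⠒⠒
⠂⠴⠒⣿⣿⣿
⠒⠿⠴⠒⠂⣿
⠒⠒⠒⣾⠒⠒
⠒⠿⠒⠂⠂⠒
⠿⠒⠒⣿⣿⣿

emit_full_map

⠿⠒⠴⠒⣿⠒⠒⠒
⣿⠂⠂⠒⠴⠴⠂⠿
⠂⠿⠂⠂⠂⠂⠴⠂
⠴⠂⠂⠴⠴⠿⠒⠒
⠂⠒⠂⠴⠒⣿⣿⣿
⠒⠒⠒⠿⠴⠒⠂⣿
⣿⠒⠒⠒⠒⣾⠒⠒
⣿⠴⠒⠿⠒⠂⠂⠒
⠒⣿⠿⠒⠒⣿⣿⣿

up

⠂⠂⠂⠂⠴⠂
⠂⠴⠴⠿⠒⠒
⠂⠴⠒⣿⣿⣿
⠒⠿⠴⣾⠂⣿
⠒⠒⠒⣿⠒⠒
⠒⠿⠒⠂⠂⠒

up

⠂⠒⠴⠴⠂⠿
⠂⠂⠂⠂⠴⠂
⠂⠴⠴⠿⠒⠒
⠂⠴⠒⣾⣿⣿
⠒⠿⠴⠒⠂⣿
⠒⠒⠒⣿⠒⠒

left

⠂⠂⠒⠴⠴⠂
⠿⠂⠂⠂⠂⠴
⠂⠂⠴⠴⠿⠒
⠒⠂⠴⣾⣿⣿
⠒⠒⠿⠴⠒⠂
⠒⠒⠒⠒⣿⠒

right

⠂⠒⠴⠴⠂⠿
⠂⠂⠂⠂⠴⠂
⠂⠴⠴⠿⠒⠒
⠂⠴⠒⣾⣿⣿
⠒⠿⠴⠒⠂⣿
⠒⠒⠒⣿⠒⠒

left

⠂⠂⠒⠴⠴⠂
⠿⠂⠂⠂⠂⠴
⠂⠂⠴⠴⠿⠒
⠒⠂⠴⣾⣿⣿
⠒⠒⠿⠴⠒⠂
⠒⠒⠒⠒⣿⠒

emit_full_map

⠿⠒⠴⠒⣿⠒⠒⠒
⣿⠂⠂⠒⠴⠴⠂⠿
⠂⠿⠂⠂⠂⠂⠴⠂
⠴⠂⠂⠴⠴⠿⠒⠒
⠂⠒⠂⠴⣾⣿⣿⣿
⠒⠒⠒⠿⠴⠒⠂⣿
⣿⠒⠒⠒⠒⣿⠒⠒
⣿⠴⠒⠿⠒⠂⠂⠒
⠒⣿⠿⠒⠒⣿⣿⣿


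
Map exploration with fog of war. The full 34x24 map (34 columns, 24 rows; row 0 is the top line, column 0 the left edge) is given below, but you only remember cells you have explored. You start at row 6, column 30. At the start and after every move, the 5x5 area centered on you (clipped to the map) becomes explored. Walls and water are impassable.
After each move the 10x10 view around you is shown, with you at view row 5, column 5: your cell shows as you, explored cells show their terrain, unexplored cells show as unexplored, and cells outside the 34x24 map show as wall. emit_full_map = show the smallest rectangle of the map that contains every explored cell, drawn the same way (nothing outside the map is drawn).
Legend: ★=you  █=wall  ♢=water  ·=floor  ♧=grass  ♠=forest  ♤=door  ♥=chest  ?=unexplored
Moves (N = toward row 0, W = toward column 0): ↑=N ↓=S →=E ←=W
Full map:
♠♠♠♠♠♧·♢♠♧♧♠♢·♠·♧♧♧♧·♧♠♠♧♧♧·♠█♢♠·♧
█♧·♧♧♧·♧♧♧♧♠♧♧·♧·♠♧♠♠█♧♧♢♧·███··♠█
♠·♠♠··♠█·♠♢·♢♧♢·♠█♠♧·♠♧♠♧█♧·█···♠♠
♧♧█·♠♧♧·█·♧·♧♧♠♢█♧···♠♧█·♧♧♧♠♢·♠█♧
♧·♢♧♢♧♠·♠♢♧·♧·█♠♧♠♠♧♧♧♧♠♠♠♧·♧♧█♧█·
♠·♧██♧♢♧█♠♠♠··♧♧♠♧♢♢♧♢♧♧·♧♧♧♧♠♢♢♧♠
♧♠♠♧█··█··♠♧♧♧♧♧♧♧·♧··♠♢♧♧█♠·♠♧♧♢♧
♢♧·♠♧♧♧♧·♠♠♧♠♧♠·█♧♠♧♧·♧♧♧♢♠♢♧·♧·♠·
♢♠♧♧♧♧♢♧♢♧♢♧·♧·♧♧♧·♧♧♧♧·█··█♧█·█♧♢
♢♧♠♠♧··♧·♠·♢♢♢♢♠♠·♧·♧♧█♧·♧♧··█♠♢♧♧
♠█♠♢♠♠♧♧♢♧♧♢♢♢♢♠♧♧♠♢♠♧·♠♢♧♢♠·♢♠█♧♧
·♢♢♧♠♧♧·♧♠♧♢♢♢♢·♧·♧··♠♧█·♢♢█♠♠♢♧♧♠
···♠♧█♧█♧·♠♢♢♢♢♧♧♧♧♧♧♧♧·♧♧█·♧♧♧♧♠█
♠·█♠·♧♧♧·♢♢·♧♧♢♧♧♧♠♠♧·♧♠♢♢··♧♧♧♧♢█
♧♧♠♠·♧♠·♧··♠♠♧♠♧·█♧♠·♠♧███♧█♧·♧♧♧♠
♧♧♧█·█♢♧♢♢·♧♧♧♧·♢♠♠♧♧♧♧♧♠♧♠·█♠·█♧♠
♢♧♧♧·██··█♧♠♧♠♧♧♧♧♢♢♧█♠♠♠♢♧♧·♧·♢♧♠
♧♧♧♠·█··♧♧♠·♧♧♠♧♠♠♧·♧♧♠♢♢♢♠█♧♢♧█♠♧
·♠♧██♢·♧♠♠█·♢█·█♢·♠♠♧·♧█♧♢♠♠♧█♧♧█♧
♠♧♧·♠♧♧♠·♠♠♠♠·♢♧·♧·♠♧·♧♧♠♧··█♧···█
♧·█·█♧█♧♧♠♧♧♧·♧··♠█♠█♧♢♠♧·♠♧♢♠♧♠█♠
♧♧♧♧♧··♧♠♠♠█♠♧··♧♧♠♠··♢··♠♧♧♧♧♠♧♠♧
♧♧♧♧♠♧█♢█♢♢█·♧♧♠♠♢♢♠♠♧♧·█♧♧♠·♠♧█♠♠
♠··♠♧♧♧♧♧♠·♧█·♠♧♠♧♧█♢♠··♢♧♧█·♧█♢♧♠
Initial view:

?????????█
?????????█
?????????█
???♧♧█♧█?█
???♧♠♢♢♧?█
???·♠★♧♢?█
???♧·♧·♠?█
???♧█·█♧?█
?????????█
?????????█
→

????????██
????????██
????????██
??♧♧█♧█·██
??♧♠♢♢♧♠██
??·♠♧★♢♧██
??♧·♧·♠·██
??♧█·█♧♢██
????????██
????????██

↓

????????██
????????██
??♧♧█♧█·██
??♧♠♢♢♧♠██
??·♠♧♧♢♧██
??♧·♧★♠·██
??♧█·█♧♢██
???█♠♢♧♧██
????????██
????????██

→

???????███
???????███
?♧♧█♧█·███
?♧♠♢♢♧♠███
?·♠♧♧♢♧███
?♧·♧·★·███
?♧█·█♧♢███
??█♠♢♧♧███
???????███
???????███

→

??????████
??????████
♧♧█♧█·████
♧♠♢♢♧♠████
·♠♧♧♢♧████
♧·♧·♠★████
♧█·█♧♢████
?█♠♢♧♧████
??????████
??????████

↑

??????████
??????████
??????████
♧♧█♧█·████
♧♠♢♢♧♠████
·♠♧♧♢★████
♧·♧·♠·████
♧█·█♧♢████
?█♠♢♧♧████
??????████

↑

??????████
??????████
??????████
???♠█♧████
♧♧█♧█·████
♧♠♢♢♧★████
·♠♧♧♢♧████
♧·♧·♠·████
♧█·█♧♢████
?█♠♢♧♧████

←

???????███
???????███
???????███
???·♠█♧███
?♧♧█♧█·███
?♧♠♢♢★♠███
?·♠♧♧♢♧███
?♧·♧·♠·███
?♧█·█♧♢███
??█♠♢♧♧███

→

??????████
??????████
??????████
??·♠█♧████
♧♧█♧█·████
♧♠♢♢♧★████
·♠♧♧♢♧████
♧·♧·♠·████
♧█·█♧♢████
?█♠♢♧♧████

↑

██████████
??????████
??????████
???·♠♠████
??·♠█♧████
♧♧█♧█★████
♧♠♢♢♧♠████
·♠♧♧♢♧████
♧·♧·♠·████
♧█·█♧♢████

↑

██████████
██████████
??????████
???·♠█████
???·♠♠████
??·♠█★████
♧♧█♧█·████
♧♠♢♢♧♠████
·♠♧♧♢♧████
♧·♧·♠·████

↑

██████████
██████████
██████████
???♠·♧████
???·♠█████
???·♠★████
??·♠█♧████
♧♧█♧█·████
♧♠♢♢♧♠████
·♠♧♧♢♧████

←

██████████
██████████
██████████
???♢♠·♧███
???··♠████
???··★♠███
???·♠█♧███
?♧♧█♧█·███
?♧♠♢♢♧♠███
?·♠♧♧♢♧███

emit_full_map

??♢♠·♧
??··♠█
??··★♠
??·♠█♧
♧♧█♧█·
♧♠♢♢♧♠
·♠♧♧♢♧
♧·♧·♠·
♧█·█♧♢
?█♠♢♧♧

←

██████████
██████████
██████████
???█♢♠·♧██
???█··♠███
???··★♠♠██
???♢·♠█♧██
??♧♧█♧█·██
??♧♠♢♢♧♠██
??·♠♧♧♢♧██

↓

██████████
██████████
???█♢♠·♧██
???█··♠███
???···♠♠██
???♢·★█♧██
??♧♧█♧█·██
??♧♠♢♢♧♠██
??·♠♧♧♢♧██
??♧·♧·♠·██

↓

██████████
???█♢♠·♧██
???█··♠███
???···♠♠██
???♢·♠█♧██
??♧♧█★█·██
??♧♠♢♢♧♠██
??·♠♧♧♢♧██
??♧·♧·♠·██
??♧█·█♧♢██

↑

██████████
██████████
???█♢♠·♧██
???█··♠███
???···♠♠██
???♢·★█♧██
??♧♧█♧█·██
??♧♠♢♢♧♠██
??·♠♧♧♢♧██
??♧·♧·♠·██

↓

██████████
???█♢♠·♧██
???█··♠███
???···♠♠██
???♢·♠█♧██
??♧♧█★█·██
??♧♠♢♢♧♠██
??·♠♧♧♢♧██
??♧·♧·♠·██
??♧█·█♧♢██


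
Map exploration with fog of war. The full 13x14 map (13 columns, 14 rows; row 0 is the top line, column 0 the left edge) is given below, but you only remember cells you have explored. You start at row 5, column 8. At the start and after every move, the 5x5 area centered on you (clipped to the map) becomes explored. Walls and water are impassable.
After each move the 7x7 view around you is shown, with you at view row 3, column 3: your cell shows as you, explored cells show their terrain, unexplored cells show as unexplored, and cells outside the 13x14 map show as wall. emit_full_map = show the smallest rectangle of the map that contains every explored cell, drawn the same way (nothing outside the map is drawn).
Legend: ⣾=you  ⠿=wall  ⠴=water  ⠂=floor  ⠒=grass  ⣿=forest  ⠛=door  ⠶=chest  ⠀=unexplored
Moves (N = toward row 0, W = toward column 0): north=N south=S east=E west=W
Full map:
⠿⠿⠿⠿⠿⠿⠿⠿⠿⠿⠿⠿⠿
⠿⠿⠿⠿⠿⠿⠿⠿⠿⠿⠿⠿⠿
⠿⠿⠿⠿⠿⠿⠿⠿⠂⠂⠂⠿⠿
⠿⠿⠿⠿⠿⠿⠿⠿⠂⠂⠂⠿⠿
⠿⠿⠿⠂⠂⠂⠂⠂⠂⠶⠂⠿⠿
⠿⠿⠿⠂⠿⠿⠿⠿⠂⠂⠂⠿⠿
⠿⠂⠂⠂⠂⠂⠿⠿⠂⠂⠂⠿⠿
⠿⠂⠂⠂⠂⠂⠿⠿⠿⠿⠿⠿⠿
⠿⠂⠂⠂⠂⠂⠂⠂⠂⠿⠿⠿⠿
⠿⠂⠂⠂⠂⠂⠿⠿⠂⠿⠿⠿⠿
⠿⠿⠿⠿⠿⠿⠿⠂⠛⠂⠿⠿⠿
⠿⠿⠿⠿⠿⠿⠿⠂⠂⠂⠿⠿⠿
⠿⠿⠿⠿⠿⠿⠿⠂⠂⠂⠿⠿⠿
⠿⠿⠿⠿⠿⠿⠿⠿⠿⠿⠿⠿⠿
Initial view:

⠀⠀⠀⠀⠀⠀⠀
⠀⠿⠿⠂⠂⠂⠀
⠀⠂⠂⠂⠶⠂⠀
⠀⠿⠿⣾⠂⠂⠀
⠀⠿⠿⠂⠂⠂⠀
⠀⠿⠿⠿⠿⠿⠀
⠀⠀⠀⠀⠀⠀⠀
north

⠀⠀⠀⠀⠀⠀⠀
⠀⠿⠿⠂⠂⠂⠀
⠀⠿⠿⠂⠂⠂⠀
⠀⠂⠂⣾⠶⠂⠀
⠀⠿⠿⠂⠂⠂⠀
⠀⠿⠿⠂⠂⠂⠀
⠀⠿⠿⠿⠿⠿⠀

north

⠀⠀⠀⠀⠀⠀⠀
⠀⠿⠿⠿⠿⠿⠀
⠀⠿⠿⠂⠂⠂⠀
⠀⠿⠿⣾⠂⠂⠀
⠀⠂⠂⠂⠶⠂⠀
⠀⠿⠿⠂⠂⠂⠀
⠀⠿⠿⠂⠂⠂⠀

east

⠀⠀⠀⠀⠀⠀⠀
⠿⠿⠿⠿⠿⠿⠀
⠿⠿⠂⠂⠂⠿⠀
⠿⠿⠂⣾⠂⠿⠀
⠂⠂⠂⠶⠂⠿⠀
⠿⠿⠂⠂⠂⠿⠀
⠿⠿⠂⠂⠂⠀⠀

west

⠀⠀⠀⠀⠀⠀⠀
⠀⠿⠿⠿⠿⠿⠿
⠀⠿⠿⠂⠂⠂⠿
⠀⠿⠿⣾⠂⠂⠿
⠀⠂⠂⠂⠶⠂⠿
⠀⠿⠿⠂⠂⠂⠿
⠀⠿⠿⠂⠂⠂⠀

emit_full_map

⠿⠿⠿⠿⠿⠿
⠿⠿⠂⠂⠂⠿
⠿⠿⣾⠂⠂⠿
⠂⠂⠂⠶⠂⠿
⠿⠿⠂⠂⠂⠿
⠿⠿⠂⠂⠂⠀
⠿⠿⠿⠿⠿⠀

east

⠀⠀⠀⠀⠀⠀⠀
⠿⠿⠿⠿⠿⠿⠀
⠿⠿⠂⠂⠂⠿⠀
⠿⠿⠂⣾⠂⠿⠀
⠂⠂⠂⠶⠂⠿⠀
⠿⠿⠂⠂⠂⠿⠀
⠿⠿⠂⠂⠂⠀⠀

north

⠿⠿⠿⠿⠿⠿⠿
⠀⠿⠿⠿⠿⠿⠀
⠿⠿⠿⠿⠿⠿⠀
⠿⠿⠂⣾⠂⠿⠀
⠿⠿⠂⠂⠂⠿⠀
⠂⠂⠂⠶⠂⠿⠀
⠿⠿⠂⠂⠂⠿⠀

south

⠀⠿⠿⠿⠿⠿⠀
⠿⠿⠿⠿⠿⠿⠀
⠿⠿⠂⠂⠂⠿⠀
⠿⠿⠂⣾⠂⠿⠀
⠂⠂⠂⠶⠂⠿⠀
⠿⠿⠂⠂⠂⠿⠀
⠿⠿⠂⠂⠂⠀⠀

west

⠀⠀⠿⠿⠿⠿⠿
⠀⠿⠿⠿⠿⠿⠿
⠀⠿⠿⠂⠂⠂⠿
⠀⠿⠿⣾⠂⠂⠿
⠀⠂⠂⠂⠶⠂⠿
⠀⠿⠿⠂⠂⠂⠿
⠀⠿⠿⠂⠂⠂⠀

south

⠀⠿⠿⠿⠿⠿⠿
⠀⠿⠿⠂⠂⠂⠿
⠀⠿⠿⠂⠂⠂⠿
⠀⠂⠂⣾⠶⠂⠿
⠀⠿⠿⠂⠂⠂⠿
⠀⠿⠿⠂⠂⠂⠀
⠀⠿⠿⠿⠿⠿⠀

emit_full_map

⠀⠿⠿⠿⠿⠿
⠿⠿⠿⠿⠿⠿
⠿⠿⠂⠂⠂⠿
⠿⠿⠂⠂⠂⠿
⠂⠂⣾⠶⠂⠿
⠿⠿⠂⠂⠂⠿
⠿⠿⠂⠂⠂⠀
⠿⠿⠿⠿⠿⠀

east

⠿⠿⠿⠿⠿⠿⠀
⠿⠿⠂⠂⠂⠿⠀
⠿⠿⠂⠂⠂⠿⠀
⠂⠂⠂⣾⠂⠿⠀
⠿⠿⠂⠂⠂⠿⠀
⠿⠿⠂⠂⠂⠿⠀
⠿⠿⠿⠿⠿⠀⠀

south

⠿⠿⠂⠂⠂⠿⠀
⠿⠿⠂⠂⠂⠿⠀
⠂⠂⠂⠶⠂⠿⠀
⠿⠿⠂⣾⠂⠿⠀
⠿⠿⠂⠂⠂⠿⠀
⠿⠿⠿⠿⠿⠿⠀
⠀⠀⠀⠀⠀⠀⠀

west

⠀⠿⠿⠂⠂⠂⠿
⠀⠿⠿⠂⠂⠂⠿
⠀⠂⠂⠂⠶⠂⠿
⠀⠿⠿⣾⠂⠂⠿
⠀⠿⠿⠂⠂⠂⠿
⠀⠿⠿⠿⠿⠿⠿
⠀⠀⠀⠀⠀⠀⠀

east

⠿⠿⠂⠂⠂⠿⠀
⠿⠿⠂⠂⠂⠿⠀
⠂⠂⠂⠶⠂⠿⠀
⠿⠿⠂⣾⠂⠿⠀
⠿⠿⠂⠂⠂⠿⠀
⠿⠿⠿⠿⠿⠿⠀
⠀⠀⠀⠀⠀⠀⠀

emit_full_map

⠀⠿⠿⠿⠿⠿
⠿⠿⠿⠿⠿⠿
⠿⠿⠂⠂⠂⠿
⠿⠿⠂⠂⠂⠿
⠂⠂⠂⠶⠂⠿
⠿⠿⠂⣾⠂⠿
⠿⠿⠂⠂⠂⠿
⠿⠿⠿⠿⠿⠿


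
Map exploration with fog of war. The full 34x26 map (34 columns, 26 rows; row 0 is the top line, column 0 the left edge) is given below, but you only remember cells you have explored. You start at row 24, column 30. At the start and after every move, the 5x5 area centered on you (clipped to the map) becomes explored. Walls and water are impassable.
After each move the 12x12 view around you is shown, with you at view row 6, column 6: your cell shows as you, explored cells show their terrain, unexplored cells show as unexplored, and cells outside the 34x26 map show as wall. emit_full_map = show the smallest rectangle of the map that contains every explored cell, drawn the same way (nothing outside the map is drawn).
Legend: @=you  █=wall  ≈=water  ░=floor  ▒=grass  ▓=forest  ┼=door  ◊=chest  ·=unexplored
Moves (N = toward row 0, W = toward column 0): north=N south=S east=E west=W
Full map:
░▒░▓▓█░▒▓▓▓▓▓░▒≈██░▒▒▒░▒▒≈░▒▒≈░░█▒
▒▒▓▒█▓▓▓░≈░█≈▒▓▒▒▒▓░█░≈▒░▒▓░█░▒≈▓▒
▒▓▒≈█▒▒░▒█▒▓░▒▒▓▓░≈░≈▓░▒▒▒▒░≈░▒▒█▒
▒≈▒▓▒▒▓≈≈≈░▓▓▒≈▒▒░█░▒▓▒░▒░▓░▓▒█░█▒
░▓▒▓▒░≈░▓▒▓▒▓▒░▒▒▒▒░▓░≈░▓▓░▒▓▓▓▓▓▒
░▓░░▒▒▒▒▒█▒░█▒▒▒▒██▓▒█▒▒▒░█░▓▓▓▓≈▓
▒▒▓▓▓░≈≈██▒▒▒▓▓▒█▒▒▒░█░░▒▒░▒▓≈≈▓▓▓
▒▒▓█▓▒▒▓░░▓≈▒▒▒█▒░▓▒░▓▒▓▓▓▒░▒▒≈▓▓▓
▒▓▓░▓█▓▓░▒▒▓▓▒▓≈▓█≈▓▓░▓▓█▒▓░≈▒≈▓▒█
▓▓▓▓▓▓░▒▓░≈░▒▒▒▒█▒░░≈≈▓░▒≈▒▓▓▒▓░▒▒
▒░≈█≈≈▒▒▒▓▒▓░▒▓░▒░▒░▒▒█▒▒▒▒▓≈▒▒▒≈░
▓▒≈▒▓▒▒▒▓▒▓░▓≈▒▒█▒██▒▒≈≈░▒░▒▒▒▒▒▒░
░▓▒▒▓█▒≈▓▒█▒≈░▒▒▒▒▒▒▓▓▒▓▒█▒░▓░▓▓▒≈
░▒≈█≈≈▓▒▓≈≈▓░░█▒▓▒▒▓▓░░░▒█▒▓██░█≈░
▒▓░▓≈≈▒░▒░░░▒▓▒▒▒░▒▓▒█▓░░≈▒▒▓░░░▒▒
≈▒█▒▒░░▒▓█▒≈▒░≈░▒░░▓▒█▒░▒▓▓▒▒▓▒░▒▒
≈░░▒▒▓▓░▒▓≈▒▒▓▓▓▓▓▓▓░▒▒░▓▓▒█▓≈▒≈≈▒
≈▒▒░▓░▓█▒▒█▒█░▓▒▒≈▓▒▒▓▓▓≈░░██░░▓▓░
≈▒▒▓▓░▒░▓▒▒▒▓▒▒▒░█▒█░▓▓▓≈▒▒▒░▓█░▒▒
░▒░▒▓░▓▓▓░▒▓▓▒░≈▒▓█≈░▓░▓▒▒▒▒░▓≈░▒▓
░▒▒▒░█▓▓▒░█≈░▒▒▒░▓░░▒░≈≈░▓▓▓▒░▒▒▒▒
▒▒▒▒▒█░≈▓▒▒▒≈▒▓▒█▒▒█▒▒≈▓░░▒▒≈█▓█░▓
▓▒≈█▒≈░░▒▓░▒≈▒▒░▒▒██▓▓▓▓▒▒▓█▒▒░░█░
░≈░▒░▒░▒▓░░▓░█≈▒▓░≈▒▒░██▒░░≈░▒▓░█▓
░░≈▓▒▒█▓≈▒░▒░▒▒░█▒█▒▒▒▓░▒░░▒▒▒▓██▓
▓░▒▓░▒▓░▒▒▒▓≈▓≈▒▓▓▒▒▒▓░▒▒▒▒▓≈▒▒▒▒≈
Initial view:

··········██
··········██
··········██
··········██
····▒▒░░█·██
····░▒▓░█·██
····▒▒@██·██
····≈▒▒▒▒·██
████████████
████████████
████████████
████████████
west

···········█
···········█
···········█
···········█
····█▒▒░░█·█
····≈░▒▓░█·█
····▒▒@▓██·█
····▓≈▒▒▒▒·█
████████████
████████████
████████████
████████████

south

···········█
···········█
···········█
····█▒▒░░█·█
····≈░▒▓░█·█
····▒▒▒▓██·█
····▓≈@▒▒▒·█
████████████
████████████
████████████
████████████
████████████

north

···········█
···········█
···········█
···········█
····█▒▒░░█·█
····≈░▒▓░█·█
····▒▒@▓██·█
····▓≈▒▒▒▒·█
████████████
████████████
████████████
████████████

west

············
············
············
············
····▓█▒▒░░█·
····░≈░▒▓░█·
····░▒@▒▓██·
····▒▓≈▒▒▒▒·
████████████
████████████
████████████
████████████

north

············
············
············
············
····▒▒≈█▓···
····▓█▒▒░░█·
····░≈@▒▓░█·
····░▒▒▒▓██·
····▒▓≈▒▒▒▒·
████████████
████████████
████████████

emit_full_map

▒▒≈█▓··
▓█▒▒░░█
░≈@▒▓░█
░▒▒▒▓██
▒▓≈▒▒▒▒

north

············
············
············
············
····▓▓▒░▒···
····▒▒≈█▓···
····▓█@▒░░█·
····░≈░▒▓░█·
····░▒▒▒▓██·
····▒▓≈▒▒▒▒·
████████████
████████████

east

···········█
···········█
···········█
···········█
···▓▓▒░▒▒··█
···▒▒≈█▓█··█
···▓█▒@░░█·█
···░≈░▒▓░█·█
···░▒▒▒▓██·█
···▒▓≈▒▒▒▒·█
████████████
████████████

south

···········█
···········█
···········█
···▓▓▒░▒▒··█
···▒▒≈█▓█··█
···▓█▒▒░░█·█
···░≈░@▓░█·█
···░▒▒▒▓██·█
···▒▓≈▒▒▒▒·█
████████████
████████████
████████████

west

············
············
············
····▓▓▒░▒▒··
····▒▒≈█▓█··
····▓█▒▒░░█·
····░≈@▒▓░█·
····░▒▒▒▓██·
····▒▓≈▒▒▒▒·
████████████
████████████
████████████

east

···········█
···········█
···········█
···▓▓▒░▒▒··█
···▒▒≈█▓█··█
···▓█▒▒░░█·█
···░≈░@▓░█·█
···░▒▒▒▓██·█
···▒▓≈▒▒▒▒·█
████████████
████████████
████████████

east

··········██
··········██
··········██
··▓▓▒░▒▒··██
··▒▒≈█▓█░·██
··▓█▒▒░░█·██
··░≈░▒@░█·██
··░▒▒▒▓██·██
··▒▓≈▒▒▒▒·██
████████████
████████████
████████████

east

·········███
·········███
·········███
·▓▓▒░▒▒··███
·▒▒≈█▓█░▓███
·▓█▒▒░░█░███
·░≈░▒▓@█▓███
·░▒▒▒▓██▓███
·▒▓≈▒▒▒▒≈███
████████████
████████████
████████████

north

·········███
·········███
·········███
·········███
·▓▓▒░▒▒▒▒███
·▒▒≈█▓█░▓███
·▓█▒▒░@█░███
·░≈░▒▓░█▓███
·░▒▒▒▓██▓███
·▒▓≈▒▒▒▒≈███
████████████
████████████

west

··········██
··········██
··········██
··········██
··▓▓▒░▒▒▒▒██
··▒▒≈█▓█░▓██
··▓█▒▒@░█░██
··░≈░▒▓░█▓██
··░▒▒▒▓██▓██
··▒▓≈▒▒▒▒≈██
████████████
████████████

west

···········█
···········█
···········█
···········█
···▓▓▒░▒▒▒▒█
···▒▒≈█▓█░▓█
···▓█▒@░░█░█
···░≈░▒▓░█▓█
···░▒▒▒▓██▓█
···▒▓≈▒▒▒▒≈█
████████████
████████████

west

············
············
············
············
····▓▓▒░▒▒▒▒
····▒▒≈█▓█░▓
····▓█@▒░░█░
····░≈░▒▓░█▓
····░▒▒▒▓██▓
····▒▓≈▒▒▒▒≈
████████████
████████████

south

············
············
············
····▓▓▒░▒▒▒▒
····▒▒≈█▓█░▓
····▓█▒▒░░█░
····░≈@▒▓░█▓
····░▒▒▒▓██▓
····▒▓≈▒▒▒▒≈
████████████
████████████
████████████

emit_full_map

▓▓▒░▒▒▒▒
▒▒≈█▓█░▓
▓█▒▒░░█░
░≈@▒▓░█▓
░▒▒▒▓██▓
▒▓≈▒▒▒▒≈

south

············
············
····▓▓▒░▒▒▒▒
····▒▒≈█▓█░▓
····▓█▒▒░░█░
····░≈░▒▓░█▓
····░▒@▒▓██▓
····▒▓≈▒▒▒▒≈
████████████
████████████
████████████
████████████

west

············
············
·····▓▓▒░▒▒▒
·····▒▒≈█▓█░
····▒▓█▒▒░░█
····░░≈░▒▓░█
····░░@▒▒▓██
····▒▒▓≈▒▒▒▒
████████████
████████████
████████████
████████████

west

············
············
······▓▓▒░▒▒
······▒▒≈█▓█
····▒▒▓█▒▒░░
····▒░░≈░▒▓░
····▒░@▒▒▒▓█
····▒▒▒▓≈▒▒▒
████████████
████████████
████████████
████████████

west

············
············
·······▓▓▒░▒
·······▒▒≈█▓
····▓▒▒▓█▒▒░
····█▒░░≈░▒▓
····░▒@░▒▒▒▓
····▒▒▒▒▓≈▒▒
████████████
████████████
████████████
████████████

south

············
·······▓▓▒░▒
·······▒▒≈█▓
····▓▒▒▓█▒▒░
····█▒░░≈░▒▓
····░▒░░▒▒▒▓
····▒▒@▒▓≈▒▒
████████████
████████████
████████████
████████████
████████████

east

············
······▓▓▒░▒▒
······▒▒≈█▓█
···▓▒▒▓█▒▒░░
···█▒░░≈░▒▓░
···░▒░░▒▒▒▓█
···▒▒▒@▓≈▒▒▒
████████████
████████████
████████████
████████████
████████████

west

············
·······▓▓▒░▒
·······▒▒≈█▓
····▓▒▒▓█▒▒░
····█▒░░≈░▒▓
····░▒░░▒▒▒▓
····▒▒@▒▓≈▒▒
████████████
████████████
████████████
████████████
████████████

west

············
········▓▓▒░
········▒▒≈█
·····▓▒▒▓█▒▒
····██▒░░≈░▒
····▓░▒░░▒▒▒
····░▒@▒▒▓≈▒
████████████
████████████
████████████
████████████
████████████

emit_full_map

····▓▓▒░▒▒▒▒
····▒▒≈█▓█░▓
·▓▒▒▓█▒▒░░█░
██▒░░≈░▒▓░█▓
▓░▒░░▒▒▒▓██▓
░▒@▒▒▓≈▒▒▒▒≈
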